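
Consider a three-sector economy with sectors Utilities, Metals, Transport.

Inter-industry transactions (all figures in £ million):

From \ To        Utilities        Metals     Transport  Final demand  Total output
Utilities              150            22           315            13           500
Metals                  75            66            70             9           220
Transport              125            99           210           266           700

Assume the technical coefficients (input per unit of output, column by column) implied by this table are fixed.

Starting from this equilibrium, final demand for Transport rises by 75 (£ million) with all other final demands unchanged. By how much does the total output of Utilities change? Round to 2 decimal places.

Technical coefficients a_ij = z_ij / X_j:
  a_UU = 150/500 = 0.30, a_MU = 75/500 = 0.15, a_TU = 125/500 = 0.25
  a_UM = 22/220 = 0.10, a_MM = 66/220 = 0.30, a_TM = 99/220 = 0.45
  a_UT = 315/700 = 0.45, a_MT = 70/700 = 0.10, a_TT = 210/700 = 0.30
I − A =
  [   0.70    -0.10    -0.45]
  [  -0.15     0.70    -0.10]
  [  -0.25    -0.45     0.70]
Cofactors of I−A, C_ij = (−1)^(i+j)·(minor ij) (rows/columns in the sector order above):
  C_11 = (0.70)(0.70) − (-0.10)(-0.45) = 0.4450
  C_12 = −[(-0.15)(0.70) − (-0.10)(-0.25)] = 0.1300
  C_13 = (-0.15)(-0.45) − (0.70)(-0.25) = 0.2425
  C_21 = −[(-0.10)(0.70) − (-0.45)(-0.45)] = 0.2725
  C_22 = (0.70)(0.70) − (-0.45)(-0.25) = 0.3775
  C_23 = −[(0.70)(-0.45) − (-0.10)(-0.25)] = 0.3400
  C_31 = (-0.10)(-0.10) − (-0.45)(0.70) = 0.3250
  C_32 = −[(0.70)(-0.10) − (-0.45)(-0.15)] = 0.1375
  C_33 = (0.70)(0.70) − (-0.10)(-0.15) = 0.4750
det(I−A) = Σ_j (I−A)_1j·C_1j = (0.70)(0.4450) + (-0.10)(0.1300) + (-0.45)(0.2425) = 0.189375
adj(I−A) = Cᵀ =
  [ 0.4450   0.2725   0.3250]
  [ 0.1300   0.3775   0.1375]
  [ 0.2425   0.3400   0.4750]
(I − A)⁻¹ = adj(I−A) / det(I−A) ≈
  [   2.3498     1.4389     1.7162]
  [   0.6865     1.9934     0.7261]
  [   1.2805     1.7954     2.5083]
Δx = (I − A)⁻¹ Δd with Δd having +75 in the Transport component and 0 elsewhere.
So Δx_U = L_UT · (+75), where L_UT = adj(I−A)_UT / det(I−A) = 0.3250 / 0.189375.
Δx_U = 0.3250 × (+75) / 0.189375 = 24.375 / 0.189375 ≈ 128.71.

Δx_U = 128.71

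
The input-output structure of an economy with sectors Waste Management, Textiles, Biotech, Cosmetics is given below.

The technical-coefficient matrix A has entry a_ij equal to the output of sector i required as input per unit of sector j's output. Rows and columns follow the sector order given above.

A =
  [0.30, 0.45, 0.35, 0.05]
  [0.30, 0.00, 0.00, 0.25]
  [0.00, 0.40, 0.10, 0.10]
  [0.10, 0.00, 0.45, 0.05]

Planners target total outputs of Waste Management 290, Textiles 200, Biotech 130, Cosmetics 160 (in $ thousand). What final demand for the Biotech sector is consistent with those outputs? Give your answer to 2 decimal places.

I − A =
  [   0.70    -0.45    -0.35    -0.05]
  [  -0.30     1.00     0.00    -0.25]
  [   0.00    -0.40     0.90    -0.10]
  [  -0.10     0.00    -0.45     0.95]
d = (I − A) x:
  d_W = (+0.70)·290 + (-0.45)·200 + (-0.35)·130 + (-0.05)·160 = 59.50
  d_T = (-0.30)·290 + (+1.00)·200 + (+0.00)·130 + (-0.25)·160 = 73.00
  d_B = (+0.00)·290 + (-0.40)·200 + (+0.90)·130 + (-0.10)·160 = 21.00
  d_C = (-0.10)·290 + (+0.00)·200 + (-0.45)·130 + (+0.95)·160 = 64.50

d_B = 21.00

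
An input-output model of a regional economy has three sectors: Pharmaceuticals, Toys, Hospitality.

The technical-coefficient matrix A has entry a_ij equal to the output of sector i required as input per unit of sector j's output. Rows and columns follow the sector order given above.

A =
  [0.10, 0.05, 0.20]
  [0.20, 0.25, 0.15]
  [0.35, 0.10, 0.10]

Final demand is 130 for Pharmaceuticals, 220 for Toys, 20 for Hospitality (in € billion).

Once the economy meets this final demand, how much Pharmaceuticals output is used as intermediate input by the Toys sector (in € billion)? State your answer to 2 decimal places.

z_PT = 18.69

I − A =
  [   0.90    -0.05    -0.20]
  [  -0.20     0.75    -0.15]
  [  -0.35    -0.10     0.90]
Cofactors of I−A, C_ij = (−1)^(i+j)·(minor ij) (rows/columns in the sector order above):
  C_11 = (0.75)(0.90) − (-0.15)(-0.10) = 0.6600
  C_12 = −[(-0.20)(0.90) − (-0.15)(-0.35)] = 0.2325
  C_13 = (-0.20)(-0.10) − (0.75)(-0.35) = 0.2825
  C_21 = −[(-0.05)(0.90) − (-0.20)(-0.10)] = 0.0650
  C_22 = (0.90)(0.90) − (-0.20)(-0.35) = 0.7400
  C_23 = −[(0.90)(-0.10) − (-0.05)(-0.35)] = 0.1075
  C_31 = (-0.05)(-0.15) − (-0.20)(0.75) = 0.1575
  C_32 = −[(0.90)(-0.15) − (-0.20)(-0.20)] = 0.1750
  C_33 = (0.90)(0.75) − (-0.05)(-0.20) = 0.6650
det(I−A) = Σ_j (I−A)_1j·C_1j = (0.90)(0.6600) + (-0.05)(0.2325) + (-0.20)(0.2825) = 0.525875
adj(I−A) = Cᵀ =
  [ 0.6600   0.0650   0.1575]
  [ 0.2325   0.7400   0.1750]
  [ 0.2825   0.1075   0.6650]
(I − A)⁻¹ = adj(I−A) / det(I−A) ≈
  [   1.2551     0.1236     0.2995]
  [   0.4421     1.4072     0.3328]
  [   0.5372     0.2044     1.2646]
First solve x = (I − A)⁻¹ d = adj(I−A)·d / det(I−A); in particular x_T = (0.2325·130 + 0.7400·220 + 0.1750·20) / 0.525875 = 196.525 / 0.525875 ≈ 373.7105.
Intermediate flow from P to T: z_PT = a_PT · x_T = 0.05 × 196.525 / 0.525875 = 9.82625 / 0.525875 ≈ 18.69.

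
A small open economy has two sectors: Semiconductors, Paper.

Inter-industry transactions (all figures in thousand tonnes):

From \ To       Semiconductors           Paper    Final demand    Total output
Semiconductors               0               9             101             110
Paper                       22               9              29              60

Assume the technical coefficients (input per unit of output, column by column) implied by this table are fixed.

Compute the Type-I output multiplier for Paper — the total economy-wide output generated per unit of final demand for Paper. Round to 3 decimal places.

Technical coefficients a_ij = z_ij / X_j:
  a_SS = 0/110 = 0.00, a_PS = 22/110 = 0.20
  a_SP = 9/60 = 0.15, a_PP = 9/60 = 0.15
I − A =
  [   1.00    -0.15]
  [  -0.20     0.85]
det(I−A) = (1.00)(0.85) − (-0.15)(-0.20) = 0.8200
adj(I−A) = [[0.85, 0.15], [0.20, 1.00]]
(I − A)⁻¹ = adj(I−A) / det(I−A) ≈
  [   1.0366     0.1829]
  [   0.2439     1.2195]
The output multiplier for sector j is the column-j sum of the Leontief inverse (I − A)⁻¹ = adj(I−A) / det(I−A).
Column P of adj(I−A): (0.15, 1.00); det(I−A) = 0.8200.
m_P = (0.15 + 1.00) / 0.8200 = 1.15 / 0.8200 ≈ 1.402.

m_P = 1.402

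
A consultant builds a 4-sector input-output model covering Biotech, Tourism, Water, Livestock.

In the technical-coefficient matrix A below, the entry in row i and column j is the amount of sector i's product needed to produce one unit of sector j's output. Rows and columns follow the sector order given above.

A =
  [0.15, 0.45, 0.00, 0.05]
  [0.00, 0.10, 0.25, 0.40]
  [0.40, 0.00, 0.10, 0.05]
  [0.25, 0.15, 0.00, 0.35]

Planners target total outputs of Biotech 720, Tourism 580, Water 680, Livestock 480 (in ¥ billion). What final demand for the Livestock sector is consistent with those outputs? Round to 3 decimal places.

I − A =
  [   0.85    -0.45     0.00    -0.05]
  [   0.00     0.90    -0.25    -0.40]
  [  -0.40     0.00     0.90    -0.05]
  [  -0.25    -0.15     0.00     0.65]
d = (I − A) x:
  d_B = (+0.85)·720 + (-0.45)·580 + (+0.00)·680 + (-0.05)·480 = 327.000
  d_T = (+0.00)·720 + (+0.90)·580 + (-0.25)·680 + (-0.40)·480 = 160.000
  d_W = (-0.40)·720 + (+0.00)·580 + (+0.90)·680 + (-0.05)·480 = 300.000
  d_L = (-0.25)·720 + (-0.15)·580 + (+0.00)·680 + (+0.65)·480 = 45.000

d_L = 45.000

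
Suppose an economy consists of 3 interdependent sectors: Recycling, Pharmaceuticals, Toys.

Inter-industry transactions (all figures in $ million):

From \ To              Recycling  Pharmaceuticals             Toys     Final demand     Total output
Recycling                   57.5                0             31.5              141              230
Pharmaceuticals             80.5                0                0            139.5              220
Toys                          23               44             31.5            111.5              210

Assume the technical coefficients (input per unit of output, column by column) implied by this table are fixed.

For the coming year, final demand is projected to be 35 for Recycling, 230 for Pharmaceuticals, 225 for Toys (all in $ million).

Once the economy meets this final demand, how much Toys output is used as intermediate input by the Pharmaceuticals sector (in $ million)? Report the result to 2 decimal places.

z_TP = 54.05

Technical coefficients a_ij = z_ij / X_j:
  a_RR = 57.5/230 = 0.25, a_PR = 80.5/230 = 0.35, a_TR = 23/230 = 0.10
  a_RP = 0/220 = 0.00, a_PP = 0/220 = 0.00, a_TP = 44/220 = 0.20
  a_RT = 31.5/210 = 0.15, a_PT = 0/210 = 0.00, a_TT = 31.5/210 = 0.15
I − A =
  [   0.75     0.00    -0.15]
  [  -0.35     1.00     0.00]
  [  -0.10    -0.20     0.85]
Cofactors of I−A, C_ij = (−1)^(i+j)·(minor ij) (rows/columns in the sector order above):
  C_11 = (1.00)(0.85) − (0.00)(-0.20) = 0.8500
  C_12 = −[(-0.35)(0.85) − (0.00)(-0.10)] = 0.2975
  C_13 = (-0.35)(-0.20) − (1.00)(-0.10) = 0.1700
  C_21 = −[(0.00)(0.85) − (-0.15)(-0.20)] = 0.0300
  C_22 = (0.75)(0.85) − (-0.15)(-0.10) = 0.6225
  C_23 = −[(0.75)(-0.20) − (0.00)(-0.10)] = 0.1500
  C_31 = (0.00)(0.00) − (-0.15)(1.00) = 0.1500
  C_32 = −[(0.75)(0.00) − (-0.15)(-0.35)] = 0.0525
  C_33 = (0.75)(1.00) − (0.00)(-0.35) = 0.7500
det(I−A) = Σ_j (I−A)_1j·C_1j = (0.75)(0.8500) + (0.00)(0.2975) + (-0.15)(0.1700) = 0.6120
adj(I−A) = Cᵀ =
  [ 0.8500   0.0300   0.1500]
  [ 0.2975   0.6225   0.0525]
  [ 0.1700   0.1500   0.7500]
(I − A)⁻¹ = adj(I−A) / det(I−A) ≈
  [   1.3889     0.0490     0.2451]
  [   0.4861     1.0172     0.0858]
  [   0.2778     0.2451     1.2255]
First solve x = (I − A)⁻¹ d = adj(I−A)·d / det(I−A); in particular x_P = (0.2975·35 + 0.6225·230 + 0.0525·225) / 0.6120 = 165.40 / 0.6120 ≈ 270.2614.
Intermediate flow from T to P: z_TP = a_TP · x_P = 0.20 × 165.40 / 0.6120 = 33.08 / 0.6120 ≈ 54.05.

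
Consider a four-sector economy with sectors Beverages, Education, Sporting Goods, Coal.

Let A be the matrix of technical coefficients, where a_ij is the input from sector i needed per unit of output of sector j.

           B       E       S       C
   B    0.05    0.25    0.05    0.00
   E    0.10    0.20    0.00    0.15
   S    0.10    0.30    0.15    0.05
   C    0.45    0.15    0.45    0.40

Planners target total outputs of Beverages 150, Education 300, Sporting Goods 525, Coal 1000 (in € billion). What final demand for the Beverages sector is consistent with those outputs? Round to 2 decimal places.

d_B = 41.25

I − A =
  [   0.95    -0.25    -0.05     0.00]
  [  -0.10     0.80     0.00    -0.15]
  [  -0.10    -0.30     0.85    -0.05]
  [  -0.45    -0.15    -0.45     0.60]
d = (I − A) x:
  d_B = (+0.95)·150 + (-0.25)·300 + (-0.05)·525 + (+0.00)·1000 = 41.25
  d_E = (-0.10)·150 + (+0.80)·300 + (+0.00)·525 + (-0.15)·1000 = 75.00
  d_S = (-0.10)·150 + (-0.30)·300 + (+0.85)·525 + (-0.05)·1000 = 291.25
  d_C = (-0.45)·150 + (-0.15)·300 + (-0.45)·525 + (+0.60)·1000 = 251.25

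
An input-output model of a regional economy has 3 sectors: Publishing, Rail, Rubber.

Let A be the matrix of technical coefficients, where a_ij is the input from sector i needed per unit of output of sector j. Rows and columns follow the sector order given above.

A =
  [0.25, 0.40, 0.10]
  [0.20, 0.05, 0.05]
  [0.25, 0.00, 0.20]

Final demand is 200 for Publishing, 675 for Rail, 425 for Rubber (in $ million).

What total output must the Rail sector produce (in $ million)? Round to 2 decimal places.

x_2 = 936.75

I − A =
  [   0.75    -0.40    -0.10]
  [  -0.20     0.95    -0.05]
  [  -0.25     0.00     0.80]
Cofactors of I−A, C_ij = (−1)^(i+j)·(minor ij) (rows/columns in the sector order above):
  C_11 = (0.95)(0.80) − (-0.05)(0.00) = 0.7600
  C_12 = −[(-0.20)(0.80) − (-0.05)(-0.25)] = 0.1725
  C_13 = (-0.20)(0.00) − (0.95)(-0.25) = 0.2375
  C_21 = −[(-0.40)(0.80) − (-0.10)(0.00)] = 0.3200
  C_22 = (0.75)(0.80) − (-0.10)(-0.25) = 0.5750
  C_23 = −[(0.75)(0.00) − (-0.40)(-0.25)] = 0.1000
  C_31 = (-0.40)(-0.05) − (-0.10)(0.95) = 0.1150
  C_32 = −[(0.75)(-0.05) − (-0.10)(-0.20)] = 0.0575
  C_33 = (0.75)(0.95) − (-0.40)(-0.20) = 0.6325
det(I−A) = Σ_j (I−A)_1j·C_1j = (0.75)(0.7600) + (-0.40)(0.1725) + (-0.10)(0.2375) = 0.47725
adj(I−A) = Cᵀ =
  [ 0.7600   0.3200   0.1150]
  [ 0.1725   0.5750   0.0575]
  [ 0.2375   0.1000   0.6325]
(I − A)⁻¹ = adj(I−A) / det(I−A) ≈
  [   1.5925     0.6705     0.2410]
  [   0.3614     1.2048     0.1205]
  [   0.4976     0.2095     1.3253]
x = (I − A)⁻¹ d = adj(I−A)·d / det(I−A), with det(I−A) = 0.47725:
  x_1 = (0.7600·200 + 0.3200·675 + 0.1150·425) / 0.47725 = 416.875 / 0.47725 ≈ 873.49
  x_2 = (0.1725·200 + 0.5750·675 + 0.0575·425) / 0.47725 = 447.0625 / 0.47725 ≈ 936.75
  x_3 = (0.2375·200 + 0.1000·675 + 0.6325·425) / 0.47725 = 383.8125 / 0.47725 ≈ 804.22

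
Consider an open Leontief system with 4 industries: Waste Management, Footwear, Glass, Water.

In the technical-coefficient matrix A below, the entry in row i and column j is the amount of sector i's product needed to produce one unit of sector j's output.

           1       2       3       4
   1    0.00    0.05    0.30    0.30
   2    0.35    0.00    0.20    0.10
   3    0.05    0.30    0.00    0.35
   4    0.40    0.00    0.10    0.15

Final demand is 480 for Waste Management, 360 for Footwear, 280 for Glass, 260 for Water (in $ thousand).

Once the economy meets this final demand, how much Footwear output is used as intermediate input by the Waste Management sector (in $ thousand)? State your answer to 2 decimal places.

z_21 = 387.51

I − A =
  [   1.00    -0.05    -0.30    -0.30]
  [  -0.35     1.00    -0.20    -0.10]
  [  -0.05    -0.30     1.00    -0.35]
  [  -0.40     0.00    -0.10     0.85]
Compute the cofactors C_ij = (−1)^(i+j)·(3×3 minor ij) of I−A; the adjugate is their transpose:
adj(I−A) = Cᵀ =
  [ 0.761000   0.126250   0.294000   0.404500]
  [ 0.362250   0.638750   0.267750   0.313250]
  [ 0.283750   0.228125   0.713125   0.420625]
  [ 0.391500   0.086250   0.222250   0.875500]
det(I−A) = Σ_j (I−A)_1j·C_1j = (1.00)(0.761000) + (-0.05)(0.362250) + (-0.30)(0.283750) + (-0.30)(0.391500) = 0.5403125
(I − A)⁻¹ = adj(I−A) / det(I−A) ≈
  [   1.4084     0.2337     0.5441     0.7486]
  [   0.6704     1.1822     0.4955     0.5798]
  [   0.5252     0.4222     1.3198     0.7785]
  [   0.7246     0.1596     0.4113     1.6204]
First solve x = (I − A)⁻¹ d = adj(I−A)·d / det(I−A); in particular x_1 = (0.761000·480 + 0.126250·360 + 0.294000·280 + 0.404500·260) / 0.5403125 = 598.22 / 0.5403125 ≈ 1107.1741.
Intermediate flow from 2 to 1: z_21 = a_21 · x_1 = 0.35 × 598.22 / 0.5403125 = 209.377 / 0.5403125 ≈ 387.51.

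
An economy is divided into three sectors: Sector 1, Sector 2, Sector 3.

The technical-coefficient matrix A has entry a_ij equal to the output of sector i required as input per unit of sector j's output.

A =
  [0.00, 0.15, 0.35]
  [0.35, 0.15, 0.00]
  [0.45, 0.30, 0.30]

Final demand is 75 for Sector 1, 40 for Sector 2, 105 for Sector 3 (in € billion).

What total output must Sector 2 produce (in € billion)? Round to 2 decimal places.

I − A =
  [   1.00    -0.15    -0.35]
  [  -0.35     0.85     0.00]
  [  -0.45    -0.30     0.70]
Cofactors of I−A, C_ij = (−1)^(i+j)·(minor ij) (rows/columns in the sector order above):
  C_11 = (0.85)(0.70) − (0.00)(-0.30) = 0.5950
  C_12 = −[(-0.35)(0.70) − (0.00)(-0.45)] = 0.2450
  C_13 = (-0.35)(-0.30) − (0.85)(-0.45) = 0.4875
  C_21 = −[(-0.15)(0.70) − (-0.35)(-0.30)] = 0.2100
  C_22 = (1.00)(0.70) − (-0.35)(-0.45) = 0.5425
  C_23 = −[(1.00)(-0.30) − (-0.15)(-0.45)] = 0.3675
  C_31 = (-0.15)(0.00) − (-0.35)(0.85) = 0.2975
  C_32 = −[(1.00)(0.00) − (-0.35)(-0.35)] = 0.1225
  C_33 = (1.00)(0.85) − (-0.15)(-0.35) = 0.7975
det(I−A) = Σ_j (I−A)_1j·C_1j = (1.00)(0.5950) + (-0.15)(0.2450) + (-0.35)(0.4875) = 0.387625
adj(I−A) = Cᵀ =
  [ 0.5950   0.2100   0.2975]
  [ 0.2450   0.5425   0.1225]
  [ 0.4875   0.3675   0.7975]
(I − A)⁻¹ = adj(I−A) / det(I−A) ≈
  [   1.5350     0.5418     0.7675]
  [   0.6321     1.3995     0.3160]
  [   1.2577     0.9481     2.0574]
x = (I − A)⁻¹ d = adj(I−A)·d / det(I−A), with det(I−A) = 0.387625:
  x_1 = (0.5950·75 + 0.2100·40 + 0.2975·105) / 0.387625 = 84.2625 / 0.387625 ≈ 217.38
  x_2 = (0.2450·75 + 0.5425·40 + 0.1225·105) / 0.387625 = 52.9375 / 0.387625 ≈ 136.57
  x_3 = (0.4875·75 + 0.3675·40 + 0.7975·105) / 0.387625 = 135.00 / 0.387625 ≈ 348.27

x_2 = 136.57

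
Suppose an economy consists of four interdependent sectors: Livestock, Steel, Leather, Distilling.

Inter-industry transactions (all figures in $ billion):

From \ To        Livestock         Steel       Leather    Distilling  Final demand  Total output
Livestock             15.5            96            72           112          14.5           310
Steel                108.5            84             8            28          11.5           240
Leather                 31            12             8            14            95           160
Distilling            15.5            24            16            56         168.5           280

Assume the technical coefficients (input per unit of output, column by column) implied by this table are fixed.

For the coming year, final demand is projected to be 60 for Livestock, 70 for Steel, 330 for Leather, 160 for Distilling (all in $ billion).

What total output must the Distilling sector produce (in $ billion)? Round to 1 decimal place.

Technical coefficients a_ij = z_ij / X_j:
  a_11 = 15.5/310 = 0.05, a_21 = 108.5/310 = 0.35, a_31 = 31/310 = 0.10, a_41 = 15.5/310 = 0.05
  a_12 = 96/240 = 0.40, a_22 = 84/240 = 0.35, a_32 = 12/240 = 0.05, a_42 = 24/240 = 0.10
  a_13 = 72/160 = 0.45, a_23 = 8/160 = 0.05, a_33 = 8/160 = 0.05, a_43 = 16/160 = 0.10
  a_14 = 112/280 = 0.40, a_24 = 28/280 = 0.10, a_34 = 14/280 = 0.05, a_44 = 56/280 = 0.20
I − A =
  [   0.95    -0.40    -0.45    -0.40]
  [  -0.35     0.65    -0.05    -0.10]
  [  -0.10    -0.05     0.95    -0.05]
  [  -0.05    -0.10    -0.10     0.80]
Compute the cofactors C_ij = (−1)^(i+j)·(3×3 minor ij) of I−A; the adjugate is their transpose:
adj(I−A) = Cᵀ =
  [ 0.478500   0.362250   0.277500   0.301875]
  [ 0.274125   0.657125   0.188750   0.231000]
  [ 0.068625   0.078750   0.343500   0.065625]
  [ 0.072750   0.114625   0.083875   0.412125]
det(I−A) = Σ_j (I−A)_1j·C_1j = (0.95)(0.478500) + (-0.40)(0.274125) + (-0.45)(0.068625) + (-0.40)(0.072750) = 0.28494375
(I − A)⁻¹ = adj(I−A) / det(I−A) ≈
  [   1.6793     1.2713     0.9739     1.0594]
  [   0.9620     2.3062     0.6624     0.8107]
  [   0.2408     0.2764     1.2055     0.2303]
  [   0.2553     0.4023     0.2944     1.4463]
x = (I − A)⁻¹ d = adj(I−A)·d / det(I−A), with det(I−A) = 0.28494375:
  x_1 = (0.478500·60 + 0.362250·70 + 0.277500·330 + 0.301875·160) / 0.28494375 = 193.9425 / 0.28494375 ≈ 680.6
  x_2 = (0.274125·60 + 0.657125·70 + 0.188750·330 + 0.231000·160) / 0.28494375 = 161.69375 / 0.28494375 ≈ 567.5
  x_3 = (0.068625·60 + 0.078750·70 + 0.343500·330 + 0.065625·160) / 0.28494375 = 133.485 / 0.28494375 ≈ 468.5
  x_4 = (0.072750·60 + 0.114625·70 + 0.083875·330 + 0.412125·160) / 0.28494375 = 106.0075 / 0.28494375 ≈ 372.0

x_4 = 372.0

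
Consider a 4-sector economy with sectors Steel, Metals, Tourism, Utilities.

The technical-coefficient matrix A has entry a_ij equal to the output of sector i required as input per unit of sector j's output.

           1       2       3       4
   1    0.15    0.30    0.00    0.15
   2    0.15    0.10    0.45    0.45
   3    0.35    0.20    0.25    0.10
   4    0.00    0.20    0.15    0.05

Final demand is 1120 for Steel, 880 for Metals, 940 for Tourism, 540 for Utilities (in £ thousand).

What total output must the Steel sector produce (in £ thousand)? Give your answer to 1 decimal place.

x_1 = 3489.2

I − A =
  [   0.85    -0.30     0.00    -0.15]
  [  -0.15     0.90    -0.45    -0.45]
  [  -0.35    -0.20     0.75    -0.10]
  [   0.00    -0.20    -0.15     0.95]
Compute the cofactors C_ij = (−1)^(i+j)·(3×3 minor ij) of I−A; the adjugate is their transpose:
adj(I−A) = Cᵀ =
  [ 0.452250   0.236250   0.182250   0.202500]
  [ 0.277875   0.585000   0.424125   0.365625]
  [ 0.299250   0.288750   0.603000   0.247500]
  [ 0.105750   0.168750   0.184500   0.416250]
det(I−A) = Σ_j (I−A)_1j·C_1j = (0.85)(0.452250) + (-0.30)(0.277875) + (0.00)(0.299250) + (-0.15)(0.105750) = 0.2851875
(I − A)⁻¹ = adj(I−A) / det(I−A) ≈
  [   1.5858     0.8284     0.6391     0.7101]
  [   0.9744     2.0513     1.4872     1.2821]
  [   1.0493     1.0125     2.1144     0.8679]
  [   0.3708     0.5917     0.6469     1.4596]
x = (I − A)⁻¹ d = adj(I−A)·d / det(I−A), with det(I−A) = 0.2851875:
  x_1 = (0.452250·1120 + 0.236250·880 + 0.182250·940 + 0.202500·540) / 0.2851875 = 995.085 / 0.2851875 ≈ 3489.2
  x_2 = (0.277875·1120 + 0.585000·880 + 0.424125·940 + 0.365625·540) / 0.2851875 = 1422.135 / 0.2851875 ≈ 4986.7
  x_3 = (0.299250·1120 + 0.288750·880 + 0.603000·940 + 0.247500·540) / 0.2851875 = 1289.73 / 0.2851875 ≈ 4522.4
  x_4 = (0.105750·1120 + 0.168750·880 + 0.184500·940 + 0.416250·540) / 0.2851875 = 665.145 / 0.2851875 ≈ 2332.3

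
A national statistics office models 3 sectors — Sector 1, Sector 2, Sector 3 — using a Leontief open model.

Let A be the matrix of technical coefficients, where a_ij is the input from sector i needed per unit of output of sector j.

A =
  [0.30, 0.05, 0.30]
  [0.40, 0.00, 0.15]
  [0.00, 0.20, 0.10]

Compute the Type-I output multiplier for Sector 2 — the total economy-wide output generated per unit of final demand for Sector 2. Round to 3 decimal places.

m_2 = 1.543

I − A =
  [   0.70    -0.05    -0.30]
  [  -0.40     1.00    -0.15]
  [   0.00    -0.20     0.90]
Cofactors of I−A, C_ij = (−1)^(i+j)·(minor ij) (rows/columns in the sector order above):
  C_11 = (1.00)(0.90) − (-0.15)(-0.20) = 0.8700
  C_12 = −[(-0.40)(0.90) − (-0.15)(0.00)] = 0.3600
  C_13 = (-0.40)(-0.20) − (1.00)(0.00) = 0.0800
  C_21 = −[(-0.05)(0.90) − (-0.30)(-0.20)] = 0.1050
  C_22 = (0.70)(0.90) − (-0.30)(0.00) = 0.6300
  C_23 = −[(0.70)(-0.20) − (-0.05)(0.00)] = 0.1400
  C_31 = (-0.05)(-0.15) − (-0.30)(1.00) = 0.3075
  C_32 = −[(0.70)(-0.15) − (-0.30)(-0.40)] = 0.2250
  C_33 = (0.70)(1.00) − (-0.05)(-0.40) = 0.6800
det(I−A) = Σ_j (I−A)_1j·C_1j = (0.70)(0.8700) + (-0.05)(0.3600) + (-0.30)(0.0800) = 0.5670
adj(I−A) = Cᵀ =
  [ 0.8700   0.1050   0.3075]
  [ 0.3600   0.6300   0.2250]
  [ 0.0800   0.1400   0.6800]
(I − A)⁻¹ = adj(I−A) / det(I−A) ≈
  [   1.5344     0.1852     0.5423]
  [   0.6349     1.1111     0.3968]
  [   0.1411     0.2469     1.1993]
The output multiplier for sector j is the column-j sum of the Leontief inverse (I − A)⁻¹ = adj(I−A) / det(I−A).
Column 2 of adj(I−A): (0.1050, 0.6300, 0.1400); det(I−A) = 0.5670.
m_2 = (0.1050 + 0.6300 + 0.1400) / 0.5670 = 0.875 / 0.5670 ≈ 1.543.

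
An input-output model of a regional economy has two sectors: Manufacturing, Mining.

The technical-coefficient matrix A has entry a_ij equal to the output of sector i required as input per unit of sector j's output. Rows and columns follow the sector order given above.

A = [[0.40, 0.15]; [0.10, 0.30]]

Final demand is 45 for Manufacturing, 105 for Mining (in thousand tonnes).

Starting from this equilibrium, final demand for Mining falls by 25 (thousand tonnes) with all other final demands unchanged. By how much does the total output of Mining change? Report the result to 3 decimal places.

Δx_2 = -37.037

I − A =
  [   0.60    -0.15]
  [  -0.10     0.70]
det(I−A) = (0.60)(0.70) − (-0.15)(-0.10) = 0.4050
adj(I−A) = [[0.70, 0.15], [0.10, 0.60]]
(I − A)⁻¹ = adj(I−A) / det(I−A) ≈
  [   1.7284     0.3704]
  [   0.2469     1.4815]
Δx = (I − A)⁻¹ Δd with Δd having -25 in the Mining component and 0 elsewhere.
So Δx_2 = L_22 · (-25), where L_22 = adj(I−A)_22 / det(I−A) = 0.60 / 0.4050.
Δx_2 = 0.60 × (-25) / 0.4050 = -15.00 / 0.4050 ≈ -37.037.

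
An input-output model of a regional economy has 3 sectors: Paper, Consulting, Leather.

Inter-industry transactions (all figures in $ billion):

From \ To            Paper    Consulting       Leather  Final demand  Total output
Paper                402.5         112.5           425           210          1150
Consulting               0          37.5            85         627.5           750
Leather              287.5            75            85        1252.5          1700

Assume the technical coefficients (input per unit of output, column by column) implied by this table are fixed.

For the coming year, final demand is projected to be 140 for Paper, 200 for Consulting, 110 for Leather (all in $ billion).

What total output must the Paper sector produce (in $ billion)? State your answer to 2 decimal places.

Technical coefficients a_ij = z_ij / X_j:
  a_11 = 402.5/1150 = 0.35, a_21 = 0/1150 = 0.00, a_31 = 287.5/1150 = 0.25
  a_12 = 112.5/750 = 0.15, a_22 = 37.5/750 = 0.05, a_32 = 75/750 = 0.10
  a_13 = 425/1700 = 0.25, a_23 = 85/1700 = 0.05, a_33 = 85/1700 = 0.05
I − A =
  [   0.65    -0.15    -0.25]
  [   0.00     0.95    -0.05]
  [  -0.25    -0.10     0.95]
Cofactors of I−A, C_ij = (−1)^(i+j)·(minor ij) (rows/columns in the sector order above):
  C_11 = (0.95)(0.95) − (-0.05)(-0.10) = 0.8975
  C_12 = −[(0.00)(0.95) − (-0.05)(-0.25)] = 0.0125
  C_13 = (0.00)(-0.10) − (0.95)(-0.25) = 0.2375
  C_21 = −[(-0.15)(0.95) − (-0.25)(-0.10)] = 0.1675
  C_22 = (0.65)(0.95) − (-0.25)(-0.25) = 0.5550
  C_23 = −[(0.65)(-0.10) − (-0.15)(-0.25)] = 0.1025
  C_31 = (-0.15)(-0.05) − (-0.25)(0.95) = 0.2450
  C_32 = −[(0.65)(-0.05) − (-0.25)(0.00)] = 0.0325
  C_33 = (0.65)(0.95) − (-0.15)(0.00) = 0.6175
det(I−A) = Σ_j (I−A)_1j·C_1j = (0.65)(0.8975) + (-0.15)(0.0125) + (-0.25)(0.2375) = 0.522125
adj(I−A) = Cᵀ =
  [ 0.8975   0.1675   0.2450]
  [ 0.0125   0.5550   0.0325]
  [ 0.2375   0.1025   0.6175]
(I − A)⁻¹ = adj(I−A) / det(I−A) ≈
  [   1.7189     0.3208     0.4692]
  [   0.0239     1.0630     0.0622]
  [   0.4549     0.1963     1.1827]
x = (I − A)⁻¹ d = adj(I−A)·d / det(I−A), with det(I−A) = 0.522125:
  x_1 = (0.8975·140 + 0.1675·200 + 0.2450·110) / 0.522125 = 186.10 / 0.522125 ≈ 356.43
  x_2 = (0.0125·140 + 0.5550·200 + 0.0325·110) / 0.522125 = 116.325 / 0.522125 ≈ 222.79
  x_3 = (0.2375·140 + 0.1025·200 + 0.6175·110) / 0.522125 = 121.675 / 0.522125 ≈ 233.04

x_1 = 356.43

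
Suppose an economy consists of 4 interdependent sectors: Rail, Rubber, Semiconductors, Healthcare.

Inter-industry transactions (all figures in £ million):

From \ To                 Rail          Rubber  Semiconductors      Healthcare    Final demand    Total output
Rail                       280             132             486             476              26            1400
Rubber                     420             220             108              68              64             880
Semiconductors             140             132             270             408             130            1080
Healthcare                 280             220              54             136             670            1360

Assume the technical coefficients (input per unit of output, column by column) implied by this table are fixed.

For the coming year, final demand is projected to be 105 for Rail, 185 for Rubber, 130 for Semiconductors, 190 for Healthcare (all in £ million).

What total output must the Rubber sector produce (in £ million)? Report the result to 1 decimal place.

x_2 = 793.4

Technical coefficients a_ij = z_ij / X_j:
  a_11 = 280/1400 = 0.20, a_21 = 420/1400 = 0.30, a_31 = 140/1400 = 0.10, a_41 = 280/1400 = 0.20
  a_12 = 132/880 = 0.15, a_22 = 220/880 = 0.25, a_32 = 132/880 = 0.15, a_42 = 220/880 = 0.25
  a_13 = 486/1080 = 0.45, a_23 = 108/1080 = 0.10, a_33 = 270/1080 = 0.25, a_43 = 54/1080 = 0.05
  a_14 = 476/1360 = 0.35, a_24 = 68/1360 = 0.05, a_34 = 408/1360 = 0.30, a_44 = 136/1360 = 0.10
I − A =
  [   0.80    -0.15    -0.45    -0.35]
  [  -0.30     0.75    -0.10    -0.05]
  [  -0.10    -0.15     0.75    -0.30]
  [  -0.20    -0.25    -0.05     0.90]
Compute the cofactors C_ij = (−1)^(i+j)·(3×3 minor ij) of I−A; the adjugate is their transpose:
adj(I−A) = Cᵀ =
  [ 0.464250   0.261750   0.333875   0.306375]
  [ 0.220750   0.406250   0.198250   0.174500]
  [ 0.175750   0.188750   0.409250   0.215250]
  [ 0.174250   0.181500   0.152000   0.348750]
det(I−A) = Σ_j (I−A)_1j·C_1j = (0.80)(0.464250) + (-0.15)(0.220750) + (-0.45)(0.175750) + (-0.35)(0.174250) = 0.1982125
(I − A)⁻¹ = adj(I−A) / det(I−A) ≈
  [   2.3422     1.3206     1.6844     1.5457]
  [   1.1137     2.0496     1.0002     0.8804]
  [   0.8867     0.9523     2.0647     1.0860]
  [   0.8791     0.9157     0.7669     1.7595]
x = (I − A)⁻¹ d = adj(I−A)·d / det(I−A), with det(I−A) = 0.1982125:
  x_1 = (0.464250·105 + 0.261750·185 + 0.333875·130 + 0.306375·190) / 0.1982125 = 198.785 / 0.1982125 ≈ 1002.9
  x_2 = (0.220750·105 + 0.406250·185 + 0.198250·130 + 0.174500·190) / 0.1982125 = 157.2625 / 0.1982125 ≈ 793.4
  x_3 = (0.175750·105 + 0.188750·185 + 0.409250·130 + 0.215250·190) / 0.1982125 = 147.4725 / 0.1982125 ≈ 744.0
  x_4 = (0.174250·105 + 0.181500·185 + 0.152000·130 + 0.348750·190) / 0.1982125 = 137.89625 / 0.1982125 ≈ 695.7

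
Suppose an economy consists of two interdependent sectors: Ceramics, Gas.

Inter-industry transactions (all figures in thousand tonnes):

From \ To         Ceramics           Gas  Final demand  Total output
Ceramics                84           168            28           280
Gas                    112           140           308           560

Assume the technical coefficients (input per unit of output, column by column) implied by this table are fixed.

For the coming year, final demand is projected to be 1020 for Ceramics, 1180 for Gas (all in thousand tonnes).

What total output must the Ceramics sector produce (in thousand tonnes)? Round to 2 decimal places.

x_1 = 2762.96

Technical coefficients a_ij = z_ij / X_j:
  a_11 = 84/280 = 0.30, a_21 = 112/280 = 0.40
  a_12 = 168/560 = 0.30, a_22 = 140/560 = 0.25
I − A =
  [   0.70    -0.30]
  [  -0.40     0.75]
det(I−A) = (0.70)(0.75) − (-0.30)(-0.40) = 0.4050
adj(I−A) = [[0.75, 0.30], [0.40, 0.70]]
(I − A)⁻¹ = adj(I−A) / det(I−A) ≈
  [   1.8519     0.7407]
  [   0.9877     1.7284]
x = (I − A)⁻¹ d = adj(I−A)·d / det(I−A), with det(I−A) = 0.4050:
  x_1 = (0.75·1020 + 0.30·1180) / 0.4050 = 1119.00 / 0.4050 ≈ 2762.96
  x_2 = (0.40·1020 + 0.70·1180) / 0.4050 = 1234.00 / 0.4050 ≈ 3046.91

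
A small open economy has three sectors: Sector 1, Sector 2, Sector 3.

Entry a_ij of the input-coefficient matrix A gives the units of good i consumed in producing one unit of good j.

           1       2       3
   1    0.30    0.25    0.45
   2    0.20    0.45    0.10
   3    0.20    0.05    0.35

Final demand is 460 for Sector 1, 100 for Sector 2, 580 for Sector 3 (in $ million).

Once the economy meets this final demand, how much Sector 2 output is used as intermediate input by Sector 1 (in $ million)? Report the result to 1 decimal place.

z_21 = 436.3

I − A =
  [   0.70    -0.25    -0.45]
  [  -0.20     0.55    -0.10]
  [  -0.20    -0.05     0.65]
Cofactors of I−A, C_ij = (−1)^(i+j)·(minor ij) (rows/columns in the sector order above):
  C_11 = (0.55)(0.65) − (-0.10)(-0.05) = 0.3525
  C_12 = −[(-0.20)(0.65) − (-0.10)(-0.20)] = 0.1500
  C_13 = (-0.20)(-0.05) − (0.55)(-0.20) = 0.1200
  C_21 = −[(-0.25)(0.65) − (-0.45)(-0.05)] = 0.1850
  C_22 = (0.70)(0.65) − (-0.45)(-0.20) = 0.3650
  C_23 = −[(0.70)(-0.05) − (-0.25)(-0.20)] = 0.0850
  C_31 = (-0.25)(-0.10) − (-0.45)(0.55) = 0.2725
  C_32 = −[(0.70)(-0.10) − (-0.45)(-0.20)] = 0.1600
  C_33 = (0.70)(0.55) − (-0.25)(-0.20) = 0.3350
det(I−A) = Σ_j (I−A)_1j·C_1j = (0.70)(0.3525) + (-0.25)(0.1500) + (-0.45)(0.1200) = 0.15525
adj(I−A) = Cᵀ =
  [ 0.3525   0.1850   0.2725]
  [ 0.1500   0.3650   0.1600]
  [ 0.1200   0.0850   0.3350]
(I − A)⁻¹ = adj(I−A) / det(I−A) ≈
  [   2.2705     1.1916     1.7552]
  [   0.9662     2.3510     1.0306]
  [   0.7729     0.5475     2.1578]
First solve x = (I − A)⁻¹ d = adj(I−A)·d / det(I−A); in particular x_1 = (0.3525·460 + 0.1850·100 + 0.2725·580) / 0.15525 = 338.70 / 0.15525 ≈ 2181.643.
Intermediate flow from 2 to 1: z_21 = a_21 · x_1 = 0.20 × 338.70 / 0.15525 = 67.74 / 0.15525 ≈ 436.3.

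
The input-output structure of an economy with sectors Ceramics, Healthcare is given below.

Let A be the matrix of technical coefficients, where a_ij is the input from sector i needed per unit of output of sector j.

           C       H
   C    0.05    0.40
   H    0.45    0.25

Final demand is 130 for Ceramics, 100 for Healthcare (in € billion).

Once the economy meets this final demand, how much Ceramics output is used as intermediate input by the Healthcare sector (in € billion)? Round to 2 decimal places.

I − A =
  [   0.95    -0.40]
  [  -0.45     0.75]
det(I−A) = (0.95)(0.75) − (-0.40)(-0.45) = 0.5325
adj(I−A) = [[0.75, 0.40], [0.45, 0.95]]
(I − A)⁻¹ = adj(I−A) / det(I−A) ≈
  [   1.4085     0.7512]
  [   0.8451     1.7840]
First solve x = (I − A)⁻¹ d = adj(I−A)·d / det(I−A); in particular x_H = (0.45·130 + 0.95·100) / 0.5325 = 153.50 / 0.5325 ≈ 288.2629.
Intermediate flow from C to H: z_CH = a_CH · x_H = 0.40 × 153.50 / 0.5325 = 61.40 / 0.5325 ≈ 115.31.

z_CH = 115.31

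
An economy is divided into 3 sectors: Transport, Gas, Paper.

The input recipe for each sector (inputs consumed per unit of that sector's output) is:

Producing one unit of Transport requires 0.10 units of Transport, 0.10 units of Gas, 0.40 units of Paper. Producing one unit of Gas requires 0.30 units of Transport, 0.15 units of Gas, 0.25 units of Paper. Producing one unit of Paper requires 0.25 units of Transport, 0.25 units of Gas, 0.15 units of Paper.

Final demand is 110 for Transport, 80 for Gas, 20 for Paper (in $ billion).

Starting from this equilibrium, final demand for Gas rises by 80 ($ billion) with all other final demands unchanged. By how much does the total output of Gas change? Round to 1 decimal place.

Δx_G = 118.9

I − A =
  [   0.90    -0.30    -0.25]
  [  -0.10     0.85    -0.25]
  [  -0.40    -0.25     0.85]
Cofactors of I−A, C_ij = (−1)^(i+j)·(minor ij) (rows/columns in the sector order above):
  C_11 = (0.85)(0.85) − (-0.25)(-0.25) = 0.6600
  C_12 = −[(-0.10)(0.85) − (-0.25)(-0.40)] = 0.1850
  C_13 = (-0.10)(-0.25) − (0.85)(-0.40) = 0.3650
  C_21 = −[(-0.30)(0.85) − (-0.25)(-0.25)] = 0.3175
  C_22 = (0.90)(0.85) − (-0.25)(-0.40) = 0.6650
  C_23 = −[(0.90)(-0.25) − (-0.30)(-0.40)] = 0.3450
  C_31 = (-0.30)(-0.25) − (-0.25)(0.85) = 0.2875
  C_32 = −[(0.90)(-0.25) − (-0.25)(-0.10)] = 0.2500
  C_33 = (0.90)(0.85) − (-0.30)(-0.10) = 0.7350
det(I−A) = Σ_j (I−A)_1j·C_1j = (0.90)(0.6600) + (-0.30)(0.1850) + (-0.25)(0.3650) = 0.44725
adj(I−A) = Cᵀ =
  [ 0.6600   0.3175   0.2875]
  [ 0.1850   0.6650   0.2500]
  [ 0.3650   0.3450   0.7350]
(I − A)⁻¹ = adj(I−A) / det(I−A) ≈
  [   1.4757     0.7099     0.6428]
  [   0.4136     1.4869     0.5590]
  [   0.8161     0.7714     1.6434]
Δx = (I − A)⁻¹ Δd with Δd having +80 in the Gas component and 0 elsewhere.
So Δx_G = L_GG · (+80), where L_GG = adj(I−A)_GG / det(I−A) = 0.6650 / 0.44725.
Δx_G = 0.6650 × (+80) / 0.44725 = 53.20 / 0.44725 ≈ 118.9.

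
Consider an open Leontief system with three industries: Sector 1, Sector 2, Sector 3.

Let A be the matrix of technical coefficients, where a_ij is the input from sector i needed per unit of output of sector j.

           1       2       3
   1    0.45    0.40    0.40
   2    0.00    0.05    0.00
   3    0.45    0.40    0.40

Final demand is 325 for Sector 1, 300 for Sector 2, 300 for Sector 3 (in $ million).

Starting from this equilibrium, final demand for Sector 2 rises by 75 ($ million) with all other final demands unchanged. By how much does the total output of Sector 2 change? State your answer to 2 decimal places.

Δx_2 = 78.95

I − A =
  [   0.55    -0.40    -0.40]
  [   0.00     0.95     0.00]
  [  -0.45    -0.40     0.60]
Cofactors of I−A, C_ij = (−1)^(i+j)·(minor ij) (rows/columns in the sector order above):
  C_11 = (0.95)(0.60) − (0.00)(-0.40) = 0.5700
  C_12 = −[(0.00)(0.60) − (0.00)(-0.45)] = 0.0000
  C_13 = (0.00)(-0.40) − (0.95)(-0.45) = 0.4275
  C_21 = −[(-0.40)(0.60) − (-0.40)(-0.40)] = 0.4000
  C_22 = (0.55)(0.60) − (-0.40)(-0.45) = 0.1500
  C_23 = −[(0.55)(-0.40) − (-0.40)(-0.45)] = 0.4000
  C_31 = (-0.40)(0.00) − (-0.40)(0.95) = 0.3800
  C_32 = −[(0.55)(0.00) − (-0.40)(0.00)] = 0.0000
  C_33 = (0.55)(0.95) − (-0.40)(0.00) = 0.5225
det(I−A) = Σ_j (I−A)_1j·C_1j = (0.55)(0.5700) + (-0.40)(0.0000) + (-0.40)(0.4275) = 0.1425
adj(I−A) = Cᵀ =
  [ 0.5700   0.4000   0.3800]
  [ 0.0000   0.1500   0.0000]
  [ 0.4275   0.4000   0.5225]
(I − A)⁻¹ = adj(I−A) / det(I−A) ≈
  [   4.0000     2.8070     2.6667]
  [   0.0000     1.0526     0.0000]
  [   3.0000     2.8070     3.6667]
Δx = (I − A)⁻¹ Δd with Δd having +75 in the Sector 2 component and 0 elsewhere.
So Δx_2 = L_22 · (+75), where L_22 = adj(I−A)_22 / det(I−A) = 0.1500 / 0.1425.
Δx_2 = 0.1500 × (+75) / 0.1425 = 11.25 / 0.1425 ≈ 78.95.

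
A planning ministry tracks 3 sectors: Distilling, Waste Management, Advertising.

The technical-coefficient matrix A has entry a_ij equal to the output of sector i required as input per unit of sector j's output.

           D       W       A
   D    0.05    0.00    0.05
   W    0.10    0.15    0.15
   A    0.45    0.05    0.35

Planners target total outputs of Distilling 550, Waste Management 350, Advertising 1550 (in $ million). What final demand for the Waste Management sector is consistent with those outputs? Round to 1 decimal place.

I − A =
  [   0.95     0.00    -0.05]
  [  -0.10     0.85    -0.15]
  [  -0.45    -0.05     0.65]
d = (I − A) x:
  d_D = (+0.95)·550 + (+0.00)·350 + (-0.05)·1550 = 445.0
  d_W = (-0.10)·550 + (+0.85)·350 + (-0.15)·1550 = 10.0
  d_A = (-0.45)·550 + (-0.05)·350 + (+0.65)·1550 = 742.5

d_W = 10.0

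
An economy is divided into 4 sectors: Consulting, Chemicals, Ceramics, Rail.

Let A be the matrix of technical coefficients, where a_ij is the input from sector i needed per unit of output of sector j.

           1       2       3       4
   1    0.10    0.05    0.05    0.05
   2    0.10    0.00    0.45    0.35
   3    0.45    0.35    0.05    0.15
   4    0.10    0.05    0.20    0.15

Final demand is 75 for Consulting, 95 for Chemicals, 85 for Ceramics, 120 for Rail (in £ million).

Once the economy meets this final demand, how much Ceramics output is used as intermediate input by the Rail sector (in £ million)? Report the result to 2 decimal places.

I − A =
  [   0.90    -0.05    -0.05    -0.05]
  [  -0.10     1.00    -0.45    -0.35]
  [  -0.45    -0.35     0.95    -0.15]
  [  -0.10    -0.05    -0.20     0.85]
Compute the cofactors C_ij = (−1)^(i+j)·(3×3 minor ij) of I−A; the adjugate is their transpose:
adj(I−A) = Cᵀ =
  [ 0.599125   0.060000   0.075375   0.073250]
  [ 0.321375   0.670625   0.412000   0.367750]
  [ 0.432375   0.293750   0.738000   0.276625]
  [ 0.191125   0.115625   0.206750   0.674125]
det(I−A) = Σ_j (I−A)_1j·C_1j = (0.90)(0.599125) + (-0.05)(0.321375) + (-0.05)(0.432375) + (-0.05)(0.191125) = 0.49196875
(I − A)⁻¹ = adj(I−A) / det(I−A) ≈
  [   1.2178     0.1220     0.1532     0.1489]
  [   0.6532     1.3631     0.8375     0.7475]
  [   0.8789     0.5971     1.5001     0.5623]
  [   0.3885     0.2350     0.4203     1.3703]
First solve x = (I − A)⁻¹ d = adj(I−A)·d / det(I−A); in particular x_4 = (0.191125·75 + 0.115625·95 + 0.206750·85 + 0.674125·120) / 0.49196875 = 123.7875 / 0.49196875 ≈ 251.6166.
Intermediate flow from 3 to 4: z_34 = a_34 · x_4 = 0.15 × 123.7875 / 0.49196875 = 18.568125 / 0.49196875 ≈ 37.74.

z_34 = 37.74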